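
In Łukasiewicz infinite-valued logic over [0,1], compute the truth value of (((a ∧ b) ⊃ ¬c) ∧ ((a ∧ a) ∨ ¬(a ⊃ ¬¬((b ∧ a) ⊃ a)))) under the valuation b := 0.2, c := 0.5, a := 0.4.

0.40

(a ∧ b) = min(0.4, 0.2) = 0.2
¬c: Łukasiewicz ¬ gives 1 − 0.5 = 0.5
((a ∧ b) ⊃ ¬c): min(1, 1 − 0.2 + 0.5) = 1
(a ∧ a) = min(0.4, 0.4) = 0.4
(b ∧ a) = min(0.2, 0.4) = 0.2
((b ∧ a) ⊃ a): min(1, 1 − 0.2 + 0.4) = 1
¬((b ∧ a) ⊃ a): Łukasiewicz ¬ gives 1 − 1 = 0
¬¬((b ∧ a) ⊃ a): Łukasiewicz ¬ gives 1 − 0 = 1
(a ⊃ ¬¬((b ∧ a) ⊃ a)): min(1, 1 − 0.4 + 1) = 1
¬(a ⊃ ¬¬((b ∧ a) ⊃ a)): Łukasiewicz ¬ gives 1 − 1 = 0
((a ∧ a) ∨ ¬(a ⊃ ¬¬((b ∧ a) ⊃ a))) = max(0.4, 0) = 0.4
(((a ∧ b) ⊃ ¬c) ∧ ((a ∧ a) ∨ ¬(a ⊃ ¬¬((b ∧ a) ⊃ a)))) = min(1, 0.4) = 0.4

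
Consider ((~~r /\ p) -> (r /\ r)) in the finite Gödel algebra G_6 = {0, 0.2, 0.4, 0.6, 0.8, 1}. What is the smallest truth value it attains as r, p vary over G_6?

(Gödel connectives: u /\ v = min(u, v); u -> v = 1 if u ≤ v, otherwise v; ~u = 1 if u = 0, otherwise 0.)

0.20

The minimum is attained at r = 0.2, p = 0.4:
  ~r: Gödel ¬ of 0.2 = 0 (operand ≠ 0)
  ~~r: Gödel ¬ of 0 = 1 (operand is 0)
  (~~r /\ p) = min(1, 0.4) = 0.4
  (r /\ r) = min(0.2, 0.2) = 0.2
  ((~~r /\ p) -> (r /\ r)): 0.4 > 0.2, so result = 0.2
Checking all 36 assignments confirms none give a value below 0.20.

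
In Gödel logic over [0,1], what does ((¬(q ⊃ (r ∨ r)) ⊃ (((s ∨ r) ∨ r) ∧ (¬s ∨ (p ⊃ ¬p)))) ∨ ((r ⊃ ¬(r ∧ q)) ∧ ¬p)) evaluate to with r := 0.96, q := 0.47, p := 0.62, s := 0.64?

1.00

(r ∨ r) = max(0.96, 0.96) = 0.96
(q ⊃ (r ∨ r)): 0.47 ≤ 0.96, so result = 1
¬(q ⊃ (r ∨ r)): Gödel ¬ of 1 = 0 (operand ≠ 0)
(s ∨ r) = max(0.64, 0.96) = 0.96
((s ∨ r) ∨ r) = max(0.96, 0.96) = 0.96
¬s: Gödel ¬ of 0.64 = 0 (operand ≠ 0)
¬p: Gödel ¬ of 0.62 = 0 (operand ≠ 0)
(p ⊃ ¬p): 0.62 > 0, so result = 0
(¬s ∨ (p ⊃ ¬p)) = max(0, 0) = 0
(((s ∨ r) ∨ r) ∧ (¬s ∨ (p ⊃ ¬p))) = min(0.96, 0) = 0
(¬(q ⊃ (r ∨ r)) ⊃ (((s ∨ r) ∨ r) ∧ (¬s ∨ (p ⊃ ¬p)))): 0 ≤ 0, so result = 1
(r ∧ q) = min(0.96, 0.47) = 0.47
¬(r ∧ q): Gödel ¬ of 0.47 = 0 (operand ≠ 0)
(r ⊃ ¬(r ∧ q)): 0.96 > 0, so result = 0
¬p: Gödel ¬ of 0.62 = 0 (operand ≠ 0)
((r ⊃ ¬(r ∧ q)) ∧ ¬p) = min(0, 0) = 0
((¬(q ⊃ (r ∨ r)) ⊃ (((s ∨ r) ∨ r) ∧ (¬s ∨ (p ⊃ ¬p)))) ∨ ((r ⊃ ¬(r ∧ q)) ∧ ¬p)) = max(1, 0) = 1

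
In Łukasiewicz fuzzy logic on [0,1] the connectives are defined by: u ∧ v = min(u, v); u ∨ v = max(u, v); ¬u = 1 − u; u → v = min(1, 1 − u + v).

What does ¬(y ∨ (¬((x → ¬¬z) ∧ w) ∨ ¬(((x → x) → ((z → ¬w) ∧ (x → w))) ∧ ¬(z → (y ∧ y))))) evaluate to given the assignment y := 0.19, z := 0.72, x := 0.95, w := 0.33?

0.33

¬z: Łukasiewicz ¬ gives 1 − 0.72 = 0.28
¬¬z: Łukasiewicz ¬ gives 1 − 0.28 = 0.72
(x → ¬¬z): min(1, 1 − 0.95 + 0.72) = 0.77
((x → ¬¬z) ∧ w) = min(0.77, 0.33) = 0.33
¬((x → ¬¬z) ∧ w): Łukasiewicz ¬ gives 1 − 0.33 = 0.67
(x → x): min(1, 1 − 0.95 + 0.95) = 1
¬w: Łukasiewicz ¬ gives 1 − 0.33 = 0.67
(z → ¬w): min(1, 1 − 0.72 + 0.67) = 0.95
(x → w): min(1, 1 − 0.95 + 0.33) = 0.38
((z → ¬w) ∧ (x → w)) = min(0.95, 0.38) = 0.38
((x → x) → ((z → ¬w) ∧ (x → w))): min(1, 1 − 1 + 0.38) = 0.38
(y ∧ y) = min(0.19, 0.19) = 0.19
(z → (y ∧ y)): min(1, 1 − 0.72 + 0.19) = 0.47
¬(z → (y ∧ y)): Łukasiewicz ¬ gives 1 − 0.47 = 0.53
(((x → x) → ((z → ¬w) ∧ (x → w))) ∧ ¬(z → (y ∧ y))) = min(0.38, 0.53) = 0.38
¬(((x → x) → ((z → ¬w) ∧ (x → w))) ∧ ¬(z → (y ∧ y))): Łukasiewicz ¬ gives 1 − 0.38 = 0.62
(¬((x → ¬¬z) ∧ w) ∨ ¬(((x → x) → ((z → ¬w) ∧ (x → w))) ∧ ¬(z → (y ∧ y)))) = max(0.67, 0.62) = 0.67
(y ∨ (¬((x → ¬¬z) ∧ w) ∨ ¬(((x → x) → ((z → ¬w) ∧ (x → w))) ∧ ¬(z → (y ∧ y))))) = max(0.19, 0.67) = 0.67
¬(y ∨ (¬((x → ¬¬z) ∧ w) ∨ ¬(((x → x) → ((z → ¬w) ∧ (x → w))) ∧ ¬(z → (y ∧ y))))): Łukasiewicz ¬ gives 1 − 0.67 = 0.33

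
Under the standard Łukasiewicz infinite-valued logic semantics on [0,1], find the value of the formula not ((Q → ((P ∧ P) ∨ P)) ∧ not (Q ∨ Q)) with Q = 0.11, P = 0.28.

(P ∧ P) = min(0.28, 0.28) = 0.28
((P ∧ P) ∨ P) = max(0.28, 0.28) = 0.28
(Q → ((P ∧ P) ∨ P)): min(1, 1 − 0.11 + 0.28) = 1
(Q ∨ Q) = max(0.11, 0.11) = 0.11
not (Q ∨ Q): Łukasiewicz ¬ gives 1 − 0.11 = 0.89
((Q → ((P ∧ P) ∨ P)) ∧ not (Q ∨ Q)) = min(1, 0.89) = 0.89
not ((Q → ((P ∧ P) ∨ P)) ∧ not (Q ∨ Q)): Łukasiewicz ¬ gives 1 − 0.89 = 0.11

0.11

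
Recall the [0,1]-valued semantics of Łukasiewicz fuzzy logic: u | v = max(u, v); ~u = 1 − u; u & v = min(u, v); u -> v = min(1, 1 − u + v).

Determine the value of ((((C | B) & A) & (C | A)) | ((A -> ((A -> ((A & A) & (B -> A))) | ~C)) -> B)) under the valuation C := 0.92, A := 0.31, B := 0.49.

(C | B) = max(0.92, 0.49) = 0.92
((C | B) & A) = min(0.92, 0.31) = 0.31
(C | A) = max(0.92, 0.31) = 0.92
(((C | B) & A) & (C | A)) = min(0.31, 0.92) = 0.31
(A & A) = min(0.31, 0.31) = 0.31
(B -> A): min(1, 1 − 0.49 + 0.31) = 0.82
((A & A) & (B -> A)) = min(0.31, 0.82) = 0.31
(A -> ((A & A) & (B -> A))): min(1, 1 − 0.31 + 0.31) = 1
~C: Łukasiewicz ¬ gives 1 − 0.92 = 0.08
((A -> ((A & A) & (B -> A))) | ~C) = max(1, 0.08) = 1
(A -> ((A -> ((A & A) & (B -> A))) | ~C)): min(1, 1 − 0.31 + 1) = 1
((A -> ((A -> ((A & A) & (B -> A))) | ~C)) -> B): min(1, 1 − 1 + 0.49) = 0.49
((((C | B) & A) & (C | A)) | ((A -> ((A -> ((A & A) & (B -> A))) | ~C)) -> B)) = max(0.31, 0.49) = 0.49

0.49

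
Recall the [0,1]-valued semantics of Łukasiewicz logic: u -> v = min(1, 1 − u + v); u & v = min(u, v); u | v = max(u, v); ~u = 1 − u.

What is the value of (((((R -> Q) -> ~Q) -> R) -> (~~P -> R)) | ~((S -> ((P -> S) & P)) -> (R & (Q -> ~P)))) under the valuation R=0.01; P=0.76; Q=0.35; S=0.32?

0.99

(R -> Q): min(1, 1 − 0.01 + 0.35) = 1
~Q: Łukasiewicz ¬ gives 1 − 0.35 = 0.65
((R -> Q) -> ~Q): min(1, 1 − 1 + 0.65) = 0.65
(((R -> Q) -> ~Q) -> R): min(1, 1 − 0.65 + 0.01) = 0.36
~P: Łukasiewicz ¬ gives 1 − 0.76 = 0.24
~~P: Łukasiewicz ¬ gives 1 − 0.24 = 0.76
(~~P -> R): min(1, 1 − 0.76 + 0.01) = 0.25
((((R -> Q) -> ~Q) -> R) -> (~~P -> R)): min(1, 1 − 0.36 + 0.25) = 0.89
(P -> S): min(1, 1 − 0.76 + 0.32) = 0.56
((P -> S) & P) = min(0.56, 0.76) = 0.56
(S -> ((P -> S) & P)): min(1, 1 − 0.32 + 0.56) = 1
~P: Łukasiewicz ¬ gives 1 − 0.76 = 0.24
(Q -> ~P): min(1, 1 − 0.35 + 0.24) = 0.89
(R & (Q -> ~P)) = min(0.01, 0.89) = 0.01
((S -> ((P -> S) & P)) -> (R & (Q -> ~P))): min(1, 1 − 1 + 0.01) = 0.01
~((S -> ((P -> S) & P)) -> (R & (Q -> ~P))): Łukasiewicz ¬ gives 1 − 0.01 = 0.99
(((((R -> Q) -> ~Q) -> R) -> (~~P -> R)) | ~((S -> ((P -> S) & P)) -> (R & (Q -> ~P)))) = max(0.89, 0.99) = 0.99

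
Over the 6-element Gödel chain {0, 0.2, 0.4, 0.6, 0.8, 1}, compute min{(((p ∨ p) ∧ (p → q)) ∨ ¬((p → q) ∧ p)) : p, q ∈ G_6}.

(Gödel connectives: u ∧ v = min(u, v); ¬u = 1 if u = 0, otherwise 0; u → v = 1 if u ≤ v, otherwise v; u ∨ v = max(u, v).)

0.20

The minimum is attained at p = 0.2, q = 0.2:
  (p ∨ p) = max(0.2, 0.2) = 0.2
  (p → q): 0.2 ≤ 0.2, so result = 1
  ((p ∨ p) ∧ (p → q)) = min(0.2, 1) = 0.2
  (p → q): 0.2 ≤ 0.2, so result = 1
  ((p → q) ∧ p) = min(1, 0.2) = 0.2
  ¬((p → q) ∧ p): Gödel ¬ of 0.2 = 0 (operand ≠ 0)
  (((p ∨ p) ∧ (p → q)) ∨ ¬((p → q) ∧ p)) = max(0.2, 0) = 0.2
Checking all 36 assignments confirms none give a value below 0.20.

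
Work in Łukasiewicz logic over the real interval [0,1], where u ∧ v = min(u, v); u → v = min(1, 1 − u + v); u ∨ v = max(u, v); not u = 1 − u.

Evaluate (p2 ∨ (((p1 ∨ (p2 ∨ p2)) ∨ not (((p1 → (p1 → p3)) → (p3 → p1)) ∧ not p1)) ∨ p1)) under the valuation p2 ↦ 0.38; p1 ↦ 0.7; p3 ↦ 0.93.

0.70

(p2 ∨ p2) = max(0.38, 0.38) = 0.38
(p1 ∨ (p2 ∨ p2)) = max(0.7, 0.38) = 0.7
(p1 → p3): min(1, 1 − 0.7 + 0.93) = 1
(p1 → (p1 → p3)): min(1, 1 − 0.7 + 1) = 1
(p3 → p1): min(1, 1 − 0.93 + 0.7) = 0.77
((p1 → (p1 → p3)) → (p3 → p1)): min(1, 1 − 1 + 0.77) = 0.77
not p1: Łukasiewicz ¬ gives 1 − 0.7 = 0.3
(((p1 → (p1 → p3)) → (p3 → p1)) ∧ not p1) = min(0.77, 0.3) = 0.3
not (((p1 → (p1 → p3)) → (p3 → p1)) ∧ not p1): Łukasiewicz ¬ gives 1 − 0.3 = 0.7
((p1 ∨ (p2 ∨ p2)) ∨ not (((p1 → (p1 → p3)) → (p3 → p1)) ∧ not p1)) = max(0.7, 0.7) = 0.7
(((p1 ∨ (p2 ∨ p2)) ∨ not (((p1 → (p1 → p3)) → (p3 → p1)) ∧ not p1)) ∨ p1) = max(0.7, 0.7) = 0.7
(p2 ∨ (((p1 ∨ (p2 ∨ p2)) ∨ not (((p1 → (p1 → p3)) → (p3 → p1)) ∧ not p1)) ∨ p1)) = max(0.38, 0.7) = 0.7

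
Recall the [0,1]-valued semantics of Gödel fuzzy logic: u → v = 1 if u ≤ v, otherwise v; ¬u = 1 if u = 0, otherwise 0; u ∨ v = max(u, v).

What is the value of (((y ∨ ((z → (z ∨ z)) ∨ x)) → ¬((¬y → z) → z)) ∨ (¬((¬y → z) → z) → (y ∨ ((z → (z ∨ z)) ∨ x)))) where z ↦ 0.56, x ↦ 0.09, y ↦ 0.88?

(z ∨ z) = max(0.56, 0.56) = 0.56
(z → (z ∨ z)): 0.56 ≤ 0.56, so result = 1
((z → (z ∨ z)) ∨ x) = max(1, 0.09) = 1
(y ∨ ((z → (z ∨ z)) ∨ x)) = max(0.88, 1) = 1
¬y: Gödel ¬ of 0.88 = 0 (operand ≠ 0)
(¬y → z): 0 ≤ 0.56, so result = 1
((¬y → z) → z): 1 > 0.56, so result = 0.56
¬((¬y → z) → z): Gödel ¬ of 0.56 = 0 (operand ≠ 0)
((y ∨ ((z → (z ∨ z)) ∨ x)) → ¬((¬y → z) → z)): 1 > 0, so result = 0
¬y: Gödel ¬ of 0.88 = 0 (operand ≠ 0)
(¬y → z): 0 ≤ 0.56, so result = 1
((¬y → z) → z): 1 > 0.56, so result = 0.56
¬((¬y → z) → z): Gödel ¬ of 0.56 = 0 (operand ≠ 0)
(z ∨ z) = max(0.56, 0.56) = 0.56
(z → (z ∨ z)): 0.56 ≤ 0.56, so result = 1
((z → (z ∨ z)) ∨ x) = max(1, 0.09) = 1
(y ∨ ((z → (z ∨ z)) ∨ x)) = max(0.88, 1) = 1
(¬((¬y → z) → z) → (y ∨ ((z → (z ∨ z)) ∨ x))): 0 ≤ 1, so result = 1
(((y ∨ ((z → (z ∨ z)) ∨ x)) → ¬((¬y → z) → z)) ∨ (¬((¬y → z) → z) → (y ∨ ((z → (z ∨ z)) ∨ x)))) = max(0, 1) = 1

1.00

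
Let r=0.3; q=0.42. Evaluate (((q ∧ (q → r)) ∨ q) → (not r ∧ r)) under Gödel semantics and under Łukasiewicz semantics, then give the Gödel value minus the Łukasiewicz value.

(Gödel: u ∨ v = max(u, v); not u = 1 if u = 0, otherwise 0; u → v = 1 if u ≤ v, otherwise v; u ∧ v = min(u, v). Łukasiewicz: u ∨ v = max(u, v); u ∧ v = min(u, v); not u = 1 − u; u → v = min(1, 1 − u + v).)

-0.88

Gödel evaluation:
  (q → r): 0.42 > 0.3, so result = 0.3
  (q ∧ (q → r)) = min(0.42, 0.3) = 0.3
  ((q ∧ (q → r)) ∨ q) = max(0.3, 0.42) = 0.42
  not r: Gödel ¬ of 0.3 = 0 (operand ≠ 0)
  (not r ∧ r) = min(0, 0.3) = 0
  (((q ∧ (q → r)) ∨ q) → (not r ∧ r)): 0.42 > 0, so result = 0
  Gödel value = 0
Łukasiewicz evaluation:
  (q → r): min(1, 1 − 0.42 + 0.3) = 0.88
  (q ∧ (q → r)) = min(0.42, 0.88) = 0.42
  ((q ∧ (q → r)) ∨ q) = max(0.42, 0.42) = 0.42
  not r: Łukasiewicz ¬ gives 1 − 0.3 = 0.7
  (not r ∧ r) = min(0.7, 0.3) = 0.3
  (((q ∧ (q → r)) ∨ q) → (not r ∧ r)): min(1, 1 − 0.42 + 0.3) = 0.88
  Łukasiewicz value = 0.88
Difference: 0 − 0.88 = -0.88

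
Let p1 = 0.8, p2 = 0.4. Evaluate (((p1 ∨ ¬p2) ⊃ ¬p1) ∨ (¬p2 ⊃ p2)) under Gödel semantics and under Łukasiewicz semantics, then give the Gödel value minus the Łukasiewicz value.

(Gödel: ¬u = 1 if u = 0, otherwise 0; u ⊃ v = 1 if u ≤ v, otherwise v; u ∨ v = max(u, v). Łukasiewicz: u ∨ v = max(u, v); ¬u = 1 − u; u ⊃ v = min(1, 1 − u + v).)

Gödel evaluation:
  ¬p2: Gödel ¬ of 0.4 = 0 (operand ≠ 0)
  (p1 ∨ ¬p2) = max(0.8, 0) = 0.8
  ¬p1: Gödel ¬ of 0.8 = 0 (operand ≠ 0)
  ((p1 ∨ ¬p2) ⊃ ¬p1): 0.8 > 0, so result = 0
  ¬p2: Gödel ¬ of 0.4 = 0 (operand ≠ 0)
  (¬p2 ⊃ p2): 0 ≤ 0.4, so result = 1
  (((p1 ∨ ¬p2) ⊃ ¬p1) ∨ (¬p2 ⊃ p2)) = max(0, 1) = 1
  Gödel value = 1
Łukasiewicz evaluation:
  ¬p2: Łukasiewicz ¬ gives 1 − 0.4 = 0.6
  (p1 ∨ ¬p2) = max(0.8, 0.6) = 0.8
  ¬p1: Łukasiewicz ¬ gives 1 − 0.8 = 0.2
  ((p1 ∨ ¬p2) ⊃ ¬p1): min(1, 1 − 0.8 + 0.2) = 0.4
  ¬p2: Łukasiewicz ¬ gives 1 − 0.4 = 0.6
  (¬p2 ⊃ p2): min(1, 1 − 0.6 + 0.4) = 0.8
  (((p1 ∨ ¬p2) ⊃ ¬p1) ∨ (¬p2 ⊃ p2)) = max(0.4, 0.8) = 0.8
  Łukasiewicz value = 0.8
Difference: 1 − 0.8 = 0.20

0.20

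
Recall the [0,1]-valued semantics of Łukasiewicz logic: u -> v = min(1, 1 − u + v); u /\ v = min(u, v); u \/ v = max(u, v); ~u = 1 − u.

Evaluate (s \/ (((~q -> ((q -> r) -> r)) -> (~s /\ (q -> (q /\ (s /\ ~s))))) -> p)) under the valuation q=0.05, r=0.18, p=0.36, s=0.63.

0.63

~q: Łukasiewicz ¬ gives 1 − 0.05 = 0.95
(q -> r): min(1, 1 − 0.05 + 0.18) = 1
((q -> r) -> r): min(1, 1 − 1 + 0.18) = 0.18
(~q -> ((q -> r) -> r)): min(1, 1 − 0.95 + 0.18) = 0.23
~s: Łukasiewicz ¬ gives 1 − 0.63 = 0.37
~s: Łukasiewicz ¬ gives 1 − 0.63 = 0.37
(s /\ ~s) = min(0.63, 0.37) = 0.37
(q /\ (s /\ ~s)) = min(0.05, 0.37) = 0.05
(q -> (q /\ (s /\ ~s))): min(1, 1 − 0.05 + 0.05) = 1
(~s /\ (q -> (q /\ (s /\ ~s)))) = min(0.37, 1) = 0.37
((~q -> ((q -> r) -> r)) -> (~s /\ (q -> (q /\ (s /\ ~s))))): min(1, 1 − 0.23 + 0.37) = 1
(((~q -> ((q -> r) -> r)) -> (~s /\ (q -> (q /\ (s /\ ~s))))) -> p): min(1, 1 − 1 + 0.36) = 0.36
(s \/ (((~q -> ((q -> r) -> r)) -> (~s /\ (q -> (q /\ (s /\ ~s))))) -> p)) = max(0.63, 0.36) = 0.63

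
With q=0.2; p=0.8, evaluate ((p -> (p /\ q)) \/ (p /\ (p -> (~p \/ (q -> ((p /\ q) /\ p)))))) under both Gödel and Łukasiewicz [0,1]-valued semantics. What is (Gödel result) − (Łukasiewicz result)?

0.00

Gödel evaluation:
  (p /\ q) = min(0.8, 0.2) = 0.2
  (p -> (p /\ q)): 0.8 > 0.2, so result = 0.2
  ~p: Gödel ¬ of 0.8 = 0 (operand ≠ 0)
  (p /\ q) = min(0.8, 0.2) = 0.2
  ((p /\ q) /\ p) = min(0.2, 0.8) = 0.2
  (q -> ((p /\ q) /\ p)): 0.2 ≤ 0.2, so result = 1
  (~p \/ (q -> ((p /\ q) /\ p))) = max(0, 1) = 1
  (p -> (~p \/ (q -> ((p /\ q) /\ p)))): 0.8 ≤ 1, so result = 1
  (p /\ (p -> (~p \/ (q -> ((p /\ q) /\ p))))) = min(0.8, 1) = 0.8
  ((p -> (p /\ q)) \/ (p /\ (p -> (~p \/ (q -> ((p /\ q) /\ p)))))) = max(0.2, 0.8) = 0.8
  Gödel value = 0.8
Łukasiewicz evaluation:
  (p /\ q) = min(0.8, 0.2) = 0.2
  (p -> (p /\ q)): min(1, 1 − 0.8 + 0.2) = 0.4
  ~p: Łukasiewicz ¬ gives 1 − 0.8 = 0.2
  (p /\ q) = min(0.8, 0.2) = 0.2
  ((p /\ q) /\ p) = min(0.2, 0.8) = 0.2
  (q -> ((p /\ q) /\ p)): min(1, 1 − 0.2 + 0.2) = 1
  (~p \/ (q -> ((p /\ q) /\ p))) = max(0.2, 1) = 1
  (p -> (~p \/ (q -> ((p /\ q) /\ p)))): min(1, 1 − 0.8 + 1) = 1
  (p /\ (p -> (~p \/ (q -> ((p /\ q) /\ p))))) = min(0.8, 1) = 0.8
  ((p -> (p /\ q)) \/ (p /\ (p -> (~p \/ (q -> ((p /\ q) /\ p)))))) = max(0.4, 0.8) = 0.8
  Łukasiewicz value = 0.8
Difference: 0.8 − 0.8 = 0.00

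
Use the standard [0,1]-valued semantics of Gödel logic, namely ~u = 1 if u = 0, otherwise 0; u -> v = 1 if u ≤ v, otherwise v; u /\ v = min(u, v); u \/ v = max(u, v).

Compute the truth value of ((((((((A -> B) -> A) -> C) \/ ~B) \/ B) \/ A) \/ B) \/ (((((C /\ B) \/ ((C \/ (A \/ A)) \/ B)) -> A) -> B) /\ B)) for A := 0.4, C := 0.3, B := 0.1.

0.40

(A -> B): 0.4 > 0.1, so result = 0.1
((A -> B) -> A): 0.1 ≤ 0.4, so result = 1
(((A -> B) -> A) -> C): 1 > 0.3, so result = 0.3
~B: Gödel ¬ of 0.1 = 0 (operand ≠ 0)
((((A -> B) -> A) -> C) \/ ~B) = max(0.3, 0) = 0.3
(((((A -> B) -> A) -> C) \/ ~B) \/ B) = max(0.3, 0.1) = 0.3
((((((A -> B) -> A) -> C) \/ ~B) \/ B) \/ A) = max(0.3, 0.4) = 0.4
(((((((A -> B) -> A) -> C) \/ ~B) \/ B) \/ A) \/ B) = max(0.4, 0.1) = 0.4
(C /\ B) = min(0.3, 0.1) = 0.1
(A \/ A) = max(0.4, 0.4) = 0.4
(C \/ (A \/ A)) = max(0.3, 0.4) = 0.4
((C \/ (A \/ A)) \/ B) = max(0.4, 0.1) = 0.4
((C /\ B) \/ ((C \/ (A \/ A)) \/ B)) = max(0.1, 0.4) = 0.4
(((C /\ B) \/ ((C \/ (A \/ A)) \/ B)) -> A): 0.4 ≤ 0.4, so result = 1
((((C /\ B) \/ ((C \/ (A \/ A)) \/ B)) -> A) -> B): 1 > 0.1, so result = 0.1
(((((C /\ B) \/ ((C \/ (A \/ A)) \/ B)) -> A) -> B) /\ B) = min(0.1, 0.1) = 0.1
((((((((A -> B) -> A) -> C) \/ ~B) \/ B) \/ A) \/ B) \/ (((((C /\ B) \/ ((C \/ (A \/ A)) \/ B)) -> A) -> B) /\ B)) = max(0.4, 0.1) = 0.4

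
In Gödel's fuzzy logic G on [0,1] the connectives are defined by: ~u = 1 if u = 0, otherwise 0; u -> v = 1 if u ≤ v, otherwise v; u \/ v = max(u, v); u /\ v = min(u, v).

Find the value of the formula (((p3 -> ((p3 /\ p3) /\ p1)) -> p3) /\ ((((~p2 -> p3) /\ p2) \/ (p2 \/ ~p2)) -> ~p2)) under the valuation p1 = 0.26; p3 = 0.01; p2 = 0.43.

0.00

(p3 /\ p3) = min(0.01, 0.01) = 0.01
((p3 /\ p3) /\ p1) = min(0.01, 0.26) = 0.01
(p3 -> ((p3 /\ p3) /\ p1)): 0.01 ≤ 0.01, so result = 1
((p3 -> ((p3 /\ p3) /\ p1)) -> p3): 1 > 0.01, so result = 0.01
~p2: Gödel ¬ of 0.43 = 0 (operand ≠ 0)
(~p2 -> p3): 0 ≤ 0.01, so result = 1
((~p2 -> p3) /\ p2) = min(1, 0.43) = 0.43
~p2: Gödel ¬ of 0.43 = 0 (operand ≠ 0)
(p2 \/ ~p2) = max(0.43, 0) = 0.43
(((~p2 -> p3) /\ p2) \/ (p2 \/ ~p2)) = max(0.43, 0.43) = 0.43
~p2: Gödel ¬ of 0.43 = 0 (operand ≠ 0)
((((~p2 -> p3) /\ p2) \/ (p2 \/ ~p2)) -> ~p2): 0.43 > 0, so result = 0
(((p3 -> ((p3 /\ p3) /\ p1)) -> p3) /\ ((((~p2 -> p3) /\ p2) \/ (p2 \/ ~p2)) -> ~p2)) = min(0.01, 0) = 0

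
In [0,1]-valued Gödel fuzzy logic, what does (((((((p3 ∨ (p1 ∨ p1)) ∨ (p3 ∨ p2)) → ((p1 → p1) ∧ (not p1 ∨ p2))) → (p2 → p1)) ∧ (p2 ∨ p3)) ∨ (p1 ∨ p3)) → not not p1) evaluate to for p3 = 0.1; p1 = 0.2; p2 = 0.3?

1.00

(p1 ∨ p1) = max(0.2, 0.2) = 0.2
(p3 ∨ (p1 ∨ p1)) = max(0.1, 0.2) = 0.2
(p3 ∨ p2) = max(0.1, 0.3) = 0.3
((p3 ∨ (p1 ∨ p1)) ∨ (p3 ∨ p2)) = max(0.2, 0.3) = 0.3
(p1 → p1): 0.2 ≤ 0.2, so result = 1
not p1: Gödel ¬ of 0.2 = 0 (operand ≠ 0)
(not p1 ∨ p2) = max(0, 0.3) = 0.3
((p1 → p1) ∧ (not p1 ∨ p2)) = min(1, 0.3) = 0.3
(((p3 ∨ (p1 ∨ p1)) ∨ (p3 ∨ p2)) → ((p1 → p1) ∧ (not p1 ∨ p2))): 0.3 ≤ 0.3, so result = 1
(p2 → p1): 0.3 > 0.2, so result = 0.2
((((p3 ∨ (p1 ∨ p1)) ∨ (p3 ∨ p2)) → ((p1 → p1) ∧ (not p1 ∨ p2))) → (p2 → p1)): 1 > 0.2, so result = 0.2
(p2 ∨ p3) = max(0.3, 0.1) = 0.3
(((((p3 ∨ (p1 ∨ p1)) ∨ (p3 ∨ p2)) → ((p1 → p1) ∧ (not p1 ∨ p2))) → (p2 → p1)) ∧ (p2 ∨ p3)) = min(0.2, 0.3) = 0.2
(p1 ∨ p3) = max(0.2, 0.1) = 0.2
((((((p3 ∨ (p1 ∨ p1)) ∨ (p3 ∨ p2)) → ((p1 → p1) ∧ (not p1 ∨ p2))) → (p2 → p1)) ∧ (p2 ∨ p3)) ∨ (p1 ∨ p3)) = max(0.2, 0.2) = 0.2
not p1: Gödel ¬ of 0.2 = 0 (operand ≠ 0)
not not p1: Gödel ¬ of 0 = 1 (operand is 0)
(((((((p3 ∨ (p1 ∨ p1)) ∨ (p3 ∨ p2)) → ((p1 → p1) ∧ (not p1 ∨ p2))) → (p2 → p1)) ∧ (p2 ∨ p3)) ∨ (p1 ∨ p3)) → not not p1): 0.2 ≤ 1, so result = 1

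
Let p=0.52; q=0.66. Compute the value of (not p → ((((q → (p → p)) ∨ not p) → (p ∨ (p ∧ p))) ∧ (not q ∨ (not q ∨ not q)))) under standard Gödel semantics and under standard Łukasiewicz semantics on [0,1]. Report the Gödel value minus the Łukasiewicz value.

0.14

Gödel evaluation:
  not p: Gödel ¬ of 0.52 = 0 (operand ≠ 0)
  (p → p): 0.52 ≤ 0.52, so result = 1
  (q → (p → p)): 0.66 ≤ 1, so result = 1
  not p: Gödel ¬ of 0.52 = 0 (operand ≠ 0)
  ((q → (p → p)) ∨ not p) = max(1, 0) = 1
  (p ∧ p) = min(0.52, 0.52) = 0.52
  (p ∨ (p ∧ p)) = max(0.52, 0.52) = 0.52
  (((q → (p → p)) ∨ not p) → (p ∨ (p ∧ p))): 1 > 0.52, so result = 0.52
  not q: Gödel ¬ of 0.66 = 0 (operand ≠ 0)
  not q: Gödel ¬ of 0.66 = 0 (operand ≠ 0)
  not q: Gödel ¬ of 0.66 = 0 (operand ≠ 0)
  (not q ∨ not q) = max(0, 0) = 0
  (not q ∨ (not q ∨ not q)) = max(0, 0) = 0
  ((((q → (p → p)) ∨ not p) → (p ∨ (p ∧ p))) ∧ (not q ∨ (not q ∨ not q))) = min(0.52, 0) = 0
  (not p → ((((q → (p → p)) ∨ not p) → (p ∨ (p ∧ p))) ∧ (not q ∨ (not q ∨ not q)))): 0 ≤ 0, so result = 1
  Gödel value = 1
Łukasiewicz evaluation:
  not p: Łukasiewicz ¬ gives 1 − 0.52 = 0.48
  (p → p): min(1, 1 − 0.52 + 0.52) = 1
  (q → (p → p)): min(1, 1 − 0.66 + 1) = 1
  not p: Łukasiewicz ¬ gives 1 − 0.52 = 0.48
  ((q → (p → p)) ∨ not p) = max(1, 0.48) = 1
  (p ∧ p) = min(0.52, 0.52) = 0.52
  (p ∨ (p ∧ p)) = max(0.52, 0.52) = 0.52
  (((q → (p → p)) ∨ not p) → (p ∨ (p ∧ p))): min(1, 1 − 1 + 0.52) = 0.52
  not q: Łukasiewicz ¬ gives 1 − 0.66 = 0.34
  not q: Łukasiewicz ¬ gives 1 − 0.66 = 0.34
  not q: Łukasiewicz ¬ gives 1 − 0.66 = 0.34
  (not q ∨ not q) = max(0.34, 0.34) = 0.34
  (not q ∨ (not q ∨ not q)) = max(0.34, 0.34) = 0.34
  ((((q → (p → p)) ∨ not p) → (p ∨ (p ∧ p))) ∧ (not q ∨ (not q ∨ not q))) = min(0.52, 0.34) = 0.34
  (not p → ((((q → (p → p)) ∨ not p) → (p ∨ (p ∧ p))) ∧ (not q ∨ (not q ∨ not q)))): min(1, 1 − 0.48 + 0.34) = 0.86
  Łukasiewicz value = 0.86
Difference: 1 − 0.86 = 0.14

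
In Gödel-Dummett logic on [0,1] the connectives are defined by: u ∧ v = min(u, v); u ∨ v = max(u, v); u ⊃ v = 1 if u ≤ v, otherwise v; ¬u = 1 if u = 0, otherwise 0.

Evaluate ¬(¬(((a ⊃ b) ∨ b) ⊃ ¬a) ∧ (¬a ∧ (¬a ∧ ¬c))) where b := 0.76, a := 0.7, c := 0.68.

(a ⊃ b): 0.7 ≤ 0.76, so result = 1
((a ⊃ b) ∨ b) = max(1, 0.76) = 1
¬a: Gödel ¬ of 0.7 = 0 (operand ≠ 0)
(((a ⊃ b) ∨ b) ⊃ ¬a): 1 > 0, so result = 0
¬(((a ⊃ b) ∨ b) ⊃ ¬a): Gödel ¬ of 0 = 1 (operand is 0)
¬a: Gödel ¬ of 0.7 = 0 (operand ≠ 0)
¬a: Gödel ¬ of 0.7 = 0 (operand ≠ 0)
¬c: Gödel ¬ of 0.68 = 0 (operand ≠ 0)
(¬a ∧ ¬c) = min(0, 0) = 0
(¬a ∧ (¬a ∧ ¬c)) = min(0, 0) = 0
(¬(((a ⊃ b) ∨ b) ⊃ ¬a) ∧ (¬a ∧ (¬a ∧ ¬c))) = min(1, 0) = 0
¬(¬(((a ⊃ b) ∨ b) ⊃ ¬a) ∧ (¬a ∧ (¬a ∧ ¬c))): Gödel ¬ of 0 = 1 (operand is 0)

1.00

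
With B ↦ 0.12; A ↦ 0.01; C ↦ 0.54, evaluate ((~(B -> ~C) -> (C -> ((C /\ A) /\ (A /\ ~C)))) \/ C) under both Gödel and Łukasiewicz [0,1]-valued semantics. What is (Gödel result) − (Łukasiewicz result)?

Gödel evaluation:
  ~C: Gödel ¬ of 0.54 = 0 (operand ≠ 0)
  (B -> ~C): 0.12 > 0, so result = 0
  ~(B -> ~C): Gödel ¬ of 0 = 1 (operand is 0)
  (C /\ A) = min(0.54, 0.01) = 0.01
  ~C: Gödel ¬ of 0.54 = 0 (operand ≠ 0)
  (A /\ ~C) = min(0.01, 0) = 0
  ((C /\ A) /\ (A /\ ~C)) = min(0.01, 0) = 0
  (C -> ((C /\ A) /\ (A /\ ~C))): 0.54 > 0, so result = 0
  (~(B -> ~C) -> (C -> ((C /\ A) /\ (A /\ ~C)))): 1 > 0, so result = 0
  ((~(B -> ~C) -> (C -> ((C /\ A) /\ (A /\ ~C)))) \/ C) = max(0, 0.54) = 0.54
  Gödel value = 0.54
Łukasiewicz evaluation:
  ~C: Łukasiewicz ¬ gives 1 − 0.54 = 0.46
  (B -> ~C): min(1, 1 − 0.12 + 0.46) = 1
  ~(B -> ~C): Łukasiewicz ¬ gives 1 − 1 = 0
  (C /\ A) = min(0.54, 0.01) = 0.01
  ~C: Łukasiewicz ¬ gives 1 − 0.54 = 0.46
  (A /\ ~C) = min(0.01, 0.46) = 0.01
  ((C /\ A) /\ (A /\ ~C)) = min(0.01, 0.01) = 0.01
  (C -> ((C /\ A) /\ (A /\ ~C))): min(1, 1 − 0.54 + 0.01) = 0.47
  (~(B -> ~C) -> (C -> ((C /\ A) /\ (A /\ ~C)))): min(1, 1 − 0 + 0.47) = 1
  ((~(B -> ~C) -> (C -> ((C /\ A) /\ (A /\ ~C)))) \/ C) = max(1, 0.54) = 1
  Łukasiewicz value = 1
Difference: 0.54 − 1 = -0.46

-0.46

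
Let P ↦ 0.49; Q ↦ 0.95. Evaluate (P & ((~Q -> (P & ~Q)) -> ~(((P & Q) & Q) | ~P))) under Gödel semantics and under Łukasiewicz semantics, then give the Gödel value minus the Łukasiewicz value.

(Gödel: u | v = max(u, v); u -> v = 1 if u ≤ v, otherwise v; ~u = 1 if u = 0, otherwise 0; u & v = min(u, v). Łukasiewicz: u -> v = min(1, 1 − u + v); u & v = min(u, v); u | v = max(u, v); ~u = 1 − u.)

Gödel evaluation:
  ~Q: Gödel ¬ of 0.95 = 0 (operand ≠ 0)
  ~Q: Gödel ¬ of 0.95 = 0 (operand ≠ 0)
  (P & ~Q) = min(0.49, 0) = 0
  (~Q -> (P & ~Q)): 0 ≤ 0, so result = 1
  (P & Q) = min(0.49, 0.95) = 0.49
  ((P & Q) & Q) = min(0.49, 0.95) = 0.49
  ~P: Gödel ¬ of 0.49 = 0 (operand ≠ 0)
  (((P & Q) & Q) | ~P) = max(0.49, 0) = 0.49
  ~(((P & Q) & Q) | ~P): Gödel ¬ of 0.49 = 0 (operand ≠ 0)
  ((~Q -> (P & ~Q)) -> ~(((P & Q) & Q) | ~P)): 1 > 0, so result = 0
  (P & ((~Q -> (P & ~Q)) -> ~(((P & Q) & Q) | ~P))) = min(0.49, 0) = 0
  Gödel value = 0
Łukasiewicz evaluation:
  ~Q: Łukasiewicz ¬ gives 1 − 0.95 = 0.05
  ~Q: Łukasiewicz ¬ gives 1 − 0.95 = 0.05
  (P & ~Q) = min(0.49, 0.05) = 0.05
  (~Q -> (P & ~Q)): min(1, 1 − 0.05 + 0.05) = 1
  (P & Q) = min(0.49, 0.95) = 0.49
  ((P & Q) & Q) = min(0.49, 0.95) = 0.49
  ~P: Łukasiewicz ¬ gives 1 − 0.49 = 0.51
  (((P & Q) & Q) | ~P) = max(0.49, 0.51) = 0.51
  ~(((P & Q) & Q) | ~P): Łukasiewicz ¬ gives 1 − 0.51 = 0.49
  ((~Q -> (P & ~Q)) -> ~(((P & Q) & Q) | ~P)): min(1, 1 − 1 + 0.49) = 0.49
  (P & ((~Q -> (P & ~Q)) -> ~(((P & Q) & Q) | ~P))) = min(0.49, 0.49) = 0.49
  Łukasiewicz value = 0.49
Difference: 0 − 0.49 = -0.49

-0.49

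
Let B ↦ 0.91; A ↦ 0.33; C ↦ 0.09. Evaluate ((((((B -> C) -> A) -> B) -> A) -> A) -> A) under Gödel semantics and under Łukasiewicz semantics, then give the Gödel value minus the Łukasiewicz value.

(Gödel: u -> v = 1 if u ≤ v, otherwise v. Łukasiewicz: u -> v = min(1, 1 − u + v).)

-0.09

Gödel evaluation:
  (B -> C): 0.91 > 0.09, so result = 0.09
  ((B -> C) -> A): 0.09 ≤ 0.33, so result = 1
  (((B -> C) -> A) -> B): 1 > 0.91, so result = 0.91
  ((((B -> C) -> A) -> B) -> A): 0.91 > 0.33, so result = 0.33
  (((((B -> C) -> A) -> B) -> A) -> A): 0.33 ≤ 0.33, so result = 1
  ((((((B -> C) -> A) -> B) -> A) -> A) -> A): 1 > 0.33, so result = 0.33
  Gödel value = 0.33
Łukasiewicz evaluation:
  (B -> C): min(1, 1 − 0.91 + 0.09) = 0.18
  ((B -> C) -> A): min(1, 1 − 0.18 + 0.33) = 1
  (((B -> C) -> A) -> B): min(1, 1 − 1 + 0.91) = 0.91
  ((((B -> C) -> A) -> B) -> A): min(1, 1 − 0.91 + 0.33) = 0.42
  (((((B -> C) -> A) -> B) -> A) -> A): min(1, 1 − 0.42 + 0.33) = 0.91
  ((((((B -> C) -> A) -> B) -> A) -> A) -> A): min(1, 1 − 0.91 + 0.33) = 0.42
  Łukasiewicz value = 0.42
Difference: 0.33 − 0.42 = -0.09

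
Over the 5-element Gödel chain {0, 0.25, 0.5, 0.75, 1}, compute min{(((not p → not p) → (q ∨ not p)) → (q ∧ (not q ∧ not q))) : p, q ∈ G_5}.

0.00

The minimum is attained at p = 0, q = 0:
  not p: Gödel ¬ of 0 = 1 (operand is 0)
  not p: Gödel ¬ of 0 = 1 (operand is 0)
  (not p → not p): 1 ≤ 1, so result = 1
  not p: Gödel ¬ of 0 = 1 (operand is 0)
  (q ∨ not p) = max(0, 1) = 1
  ((not p → not p) → (q ∨ not p)): 1 ≤ 1, so result = 1
  not q: Gödel ¬ of 0 = 1 (operand is 0)
  not q: Gödel ¬ of 0 = 1 (operand is 0)
  (not q ∧ not q) = min(1, 1) = 1
  (q ∧ (not q ∧ not q)) = min(0, 1) = 0
  (((not p → not p) → (q ∨ not p)) → (q ∧ (not q ∧ not q))): 1 > 0, so result = 0
Checking all 25 assignments confirms none give a value below 0.00.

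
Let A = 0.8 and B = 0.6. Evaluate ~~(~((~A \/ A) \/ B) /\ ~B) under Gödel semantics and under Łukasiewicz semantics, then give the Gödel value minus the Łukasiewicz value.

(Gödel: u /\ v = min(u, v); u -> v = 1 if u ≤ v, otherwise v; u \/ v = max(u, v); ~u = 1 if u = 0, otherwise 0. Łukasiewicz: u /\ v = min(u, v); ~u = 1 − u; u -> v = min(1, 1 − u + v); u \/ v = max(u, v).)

Gödel evaluation:
  ~A: Gödel ¬ of 0.8 = 0 (operand ≠ 0)
  (~A \/ A) = max(0, 0.8) = 0.8
  ((~A \/ A) \/ B) = max(0.8, 0.6) = 0.8
  ~((~A \/ A) \/ B): Gödel ¬ of 0.8 = 0 (operand ≠ 0)
  ~B: Gödel ¬ of 0.6 = 0 (operand ≠ 0)
  (~((~A \/ A) \/ B) /\ ~B) = min(0, 0) = 0
  ~(~((~A \/ A) \/ B) /\ ~B): Gödel ¬ of 0 = 1 (operand is 0)
  ~~(~((~A \/ A) \/ B) /\ ~B): Gödel ¬ of 1 = 0 (operand ≠ 0)
  Gödel value = 0
Łukasiewicz evaluation:
  ~A: Łukasiewicz ¬ gives 1 − 0.8 = 0.2
  (~A \/ A) = max(0.2, 0.8) = 0.8
  ((~A \/ A) \/ B) = max(0.8, 0.6) = 0.8
  ~((~A \/ A) \/ B): Łukasiewicz ¬ gives 1 − 0.8 = 0.2
  ~B: Łukasiewicz ¬ gives 1 − 0.6 = 0.4
  (~((~A \/ A) \/ B) /\ ~B) = min(0.2, 0.4) = 0.2
  ~(~((~A \/ A) \/ B) /\ ~B): Łukasiewicz ¬ gives 1 − 0.2 = 0.8
  ~~(~((~A \/ A) \/ B) /\ ~B): Łukasiewicz ¬ gives 1 − 0.8 = 0.2
  Łukasiewicz value = 0.2
Difference: 0 − 0.2 = -0.20

-0.20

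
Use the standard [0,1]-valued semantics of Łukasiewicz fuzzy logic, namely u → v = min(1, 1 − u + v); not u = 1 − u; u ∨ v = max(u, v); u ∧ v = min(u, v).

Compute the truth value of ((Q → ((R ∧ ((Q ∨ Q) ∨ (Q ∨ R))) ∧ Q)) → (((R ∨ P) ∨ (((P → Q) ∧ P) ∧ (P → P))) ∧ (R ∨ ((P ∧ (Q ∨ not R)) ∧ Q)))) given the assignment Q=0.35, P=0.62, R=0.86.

(Q ∨ Q) = max(0.35, 0.35) = 0.35
(Q ∨ R) = max(0.35, 0.86) = 0.86
((Q ∨ Q) ∨ (Q ∨ R)) = max(0.35, 0.86) = 0.86
(R ∧ ((Q ∨ Q) ∨ (Q ∨ R))) = min(0.86, 0.86) = 0.86
((R ∧ ((Q ∨ Q) ∨ (Q ∨ R))) ∧ Q) = min(0.86, 0.35) = 0.35
(Q → ((R ∧ ((Q ∨ Q) ∨ (Q ∨ R))) ∧ Q)): min(1, 1 − 0.35 + 0.35) = 1
(R ∨ P) = max(0.86, 0.62) = 0.86
(P → Q): min(1, 1 − 0.62 + 0.35) = 0.73
((P → Q) ∧ P) = min(0.73, 0.62) = 0.62
(P → P): min(1, 1 − 0.62 + 0.62) = 1
(((P → Q) ∧ P) ∧ (P → P)) = min(0.62, 1) = 0.62
((R ∨ P) ∨ (((P → Q) ∧ P) ∧ (P → P))) = max(0.86, 0.62) = 0.86
not R: Łukasiewicz ¬ gives 1 − 0.86 = 0.14
(Q ∨ not R) = max(0.35, 0.14) = 0.35
(P ∧ (Q ∨ not R)) = min(0.62, 0.35) = 0.35
((P ∧ (Q ∨ not R)) ∧ Q) = min(0.35, 0.35) = 0.35
(R ∨ ((P ∧ (Q ∨ not R)) ∧ Q)) = max(0.86, 0.35) = 0.86
(((R ∨ P) ∨ (((P → Q) ∧ P) ∧ (P → P))) ∧ (R ∨ ((P ∧ (Q ∨ not R)) ∧ Q))) = min(0.86, 0.86) = 0.86
((Q → ((R ∧ ((Q ∨ Q) ∨ (Q ∨ R))) ∧ Q)) → (((R ∨ P) ∨ (((P → Q) ∧ P) ∧ (P → P))) ∧ (R ∨ ((P ∧ (Q ∨ not R)) ∧ Q)))): min(1, 1 − 1 + 0.86) = 0.86

0.86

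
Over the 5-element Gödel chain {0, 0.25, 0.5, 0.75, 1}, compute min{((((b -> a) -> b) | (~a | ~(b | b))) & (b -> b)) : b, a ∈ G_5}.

0.25

The minimum is attained at b = 0.25, a = 0.25:
  (b -> a): 0.25 ≤ 0.25, so result = 1
  ((b -> a) -> b): 1 > 0.25, so result = 0.25
  ~a: Gödel ¬ of 0.25 = 0 (operand ≠ 0)
  (b | b) = max(0.25, 0.25) = 0.25
  ~(b | b): Gödel ¬ of 0.25 = 0 (operand ≠ 0)
  (~a | ~(b | b)) = max(0, 0) = 0
  (((b -> a) -> b) | (~a | ~(b | b))) = max(0.25, 0) = 0.25
  (b -> b): 0.25 ≤ 0.25, so result = 1
  ((((b -> a) -> b) | (~a | ~(b | b))) & (b -> b)) = min(0.25, 1) = 0.25
Checking all 25 assignments confirms none give a value below 0.25.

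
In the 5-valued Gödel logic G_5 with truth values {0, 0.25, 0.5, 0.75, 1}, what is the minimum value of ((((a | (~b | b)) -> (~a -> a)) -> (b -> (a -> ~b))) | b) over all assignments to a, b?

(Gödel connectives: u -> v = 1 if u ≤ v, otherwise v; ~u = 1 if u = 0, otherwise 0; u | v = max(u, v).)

The minimum is attained at a = 0.25, b = 0.25:
  ~b: Gödel ¬ of 0.25 = 0 (operand ≠ 0)
  (~b | b) = max(0, 0.25) = 0.25
  (a | (~b | b)) = max(0.25, 0.25) = 0.25
  ~a: Gödel ¬ of 0.25 = 0 (operand ≠ 0)
  (~a -> a): 0 ≤ 0.25, so result = 1
  ((a | (~b | b)) -> (~a -> a)): 0.25 ≤ 1, so result = 1
  ~b: Gödel ¬ of 0.25 = 0 (operand ≠ 0)
  (a -> ~b): 0.25 > 0, so result = 0
  (b -> (a -> ~b)): 0.25 > 0, so result = 0
  (((a | (~b | b)) -> (~a -> a)) -> (b -> (a -> ~b))): 1 > 0, so result = 0
  ((((a | (~b | b)) -> (~a -> a)) -> (b -> (a -> ~b))) | b) = max(0, 0.25) = 0.25
Checking all 25 assignments confirms none give a value below 0.25.

0.25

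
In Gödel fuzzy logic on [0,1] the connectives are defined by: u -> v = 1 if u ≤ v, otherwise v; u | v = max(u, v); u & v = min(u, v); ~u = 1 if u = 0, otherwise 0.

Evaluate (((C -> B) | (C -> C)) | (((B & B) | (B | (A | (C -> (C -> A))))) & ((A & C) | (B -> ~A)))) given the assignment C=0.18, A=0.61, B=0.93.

1.00

(C -> B): 0.18 ≤ 0.93, so result = 1
(C -> C): 0.18 ≤ 0.18, so result = 1
((C -> B) | (C -> C)) = max(1, 1) = 1
(B & B) = min(0.93, 0.93) = 0.93
(C -> A): 0.18 ≤ 0.61, so result = 1
(C -> (C -> A)): 0.18 ≤ 1, so result = 1
(A | (C -> (C -> A))) = max(0.61, 1) = 1
(B | (A | (C -> (C -> A)))) = max(0.93, 1) = 1
((B & B) | (B | (A | (C -> (C -> A))))) = max(0.93, 1) = 1
(A & C) = min(0.61, 0.18) = 0.18
~A: Gödel ¬ of 0.61 = 0 (operand ≠ 0)
(B -> ~A): 0.93 > 0, so result = 0
((A & C) | (B -> ~A)) = max(0.18, 0) = 0.18
(((B & B) | (B | (A | (C -> (C -> A))))) & ((A & C) | (B -> ~A))) = min(1, 0.18) = 0.18
(((C -> B) | (C -> C)) | (((B & B) | (B | (A | (C -> (C -> A))))) & ((A & C) | (B -> ~A)))) = max(1, 0.18) = 1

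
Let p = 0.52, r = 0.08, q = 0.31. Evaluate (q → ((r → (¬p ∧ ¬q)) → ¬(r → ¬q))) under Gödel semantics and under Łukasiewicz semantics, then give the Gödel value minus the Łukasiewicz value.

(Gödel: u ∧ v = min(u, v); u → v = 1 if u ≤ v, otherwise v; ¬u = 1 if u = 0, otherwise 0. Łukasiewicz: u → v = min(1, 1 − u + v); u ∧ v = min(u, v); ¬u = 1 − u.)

Gödel evaluation:
  ¬p: Gödel ¬ of 0.52 = 0 (operand ≠ 0)
  ¬q: Gödel ¬ of 0.31 = 0 (operand ≠ 0)
  (¬p ∧ ¬q) = min(0, 0) = 0
  (r → (¬p ∧ ¬q)): 0.08 > 0, so result = 0
  ¬q: Gödel ¬ of 0.31 = 0 (operand ≠ 0)
  (r → ¬q): 0.08 > 0, so result = 0
  ¬(r → ¬q): Gödel ¬ of 0 = 1 (operand is 0)
  ((r → (¬p ∧ ¬q)) → ¬(r → ¬q)): 0 ≤ 1, so result = 1
  (q → ((r → (¬p ∧ ¬q)) → ¬(r → ¬q))): 0.31 ≤ 1, so result = 1
  Gödel value = 1
Łukasiewicz evaluation:
  ¬p: Łukasiewicz ¬ gives 1 − 0.52 = 0.48
  ¬q: Łukasiewicz ¬ gives 1 − 0.31 = 0.69
  (¬p ∧ ¬q) = min(0.48, 0.69) = 0.48
  (r → (¬p ∧ ¬q)): min(1, 1 − 0.08 + 0.48) = 1
  ¬q: Łukasiewicz ¬ gives 1 − 0.31 = 0.69
  (r → ¬q): min(1, 1 − 0.08 + 0.69) = 1
  ¬(r → ¬q): Łukasiewicz ¬ gives 1 − 1 = 0
  ((r → (¬p ∧ ¬q)) → ¬(r → ¬q)): min(1, 1 − 1 + 0) = 0
  (q → ((r → (¬p ∧ ¬q)) → ¬(r → ¬q))): min(1, 1 − 0.31 + 0) = 0.69
  Łukasiewicz value = 0.69
Difference: 1 − 0.69 = 0.31

0.31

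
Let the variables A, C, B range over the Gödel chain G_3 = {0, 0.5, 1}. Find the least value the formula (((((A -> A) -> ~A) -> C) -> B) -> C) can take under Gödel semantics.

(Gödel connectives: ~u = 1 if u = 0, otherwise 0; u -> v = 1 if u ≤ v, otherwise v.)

0.00

The minimum is attained at A = 0, C = 0, B = 0:
  (A -> A): 0 ≤ 0, so result = 1
  ~A: Gödel ¬ of 0 = 1 (operand is 0)
  ((A -> A) -> ~A): 1 ≤ 1, so result = 1
  (((A -> A) -> ~A) -> C): 1 > 0, so result = 0
  ((((A -> A) -> ~A) -> C) -> B): 0 ≤ 0, so result = 1
  (((((A -> A) -> ~A) -> C) -> B) -> C): 1 > 0, so result = 0
Checking all 27 assignments confirms none give a value below 0.00.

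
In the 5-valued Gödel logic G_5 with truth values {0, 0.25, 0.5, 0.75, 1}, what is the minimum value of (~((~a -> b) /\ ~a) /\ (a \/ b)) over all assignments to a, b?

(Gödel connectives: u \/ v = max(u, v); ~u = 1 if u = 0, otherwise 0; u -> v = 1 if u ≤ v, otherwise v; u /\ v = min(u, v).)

0.00

The minimum is attained at a = 0, b = 0:
  ~a: Gödel ¬ of 0 = 1 (operand is 0)
  (~a -> b): 1 > 0, so result = 0
  ~a: Gödel ¬ of 0 = 1 (operand is 0)
  ((~a -> b) /\ ~a) = min(0, 1) = 0
  ~((~a -> b) /\ ~a): Gödel ¬ of 0 = 1 (operand is 0)
  (a \/ b) = max(0, 0) = 0
  (~((~a -> b) /\ ~a) /\ (a \/ b)) = min(1, 0) = 0
Checking all 25 assignments confirms none give a value below 0.00.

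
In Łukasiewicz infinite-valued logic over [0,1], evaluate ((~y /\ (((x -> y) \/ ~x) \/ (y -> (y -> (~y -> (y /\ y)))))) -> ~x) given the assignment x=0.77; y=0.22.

0.45

~y: Łukasiewicz ¬ gives 1 − 0.22 = 0.78
(x -> y): min(1, 1 − 0.77 + 0.22) = 0.45
~x: Łukasiewicz ¬ gives 1 − 0.77 = 0.23
((x -> y) \/ ~x) = max(0.45, 0.23) = 0.45
~y: Łukasiewicz ¬ gives 1 − 0.22 = 0.78
(y /\ y) = min(0.22, 0.22) = 0.22
(~y -> (y /\ y)): min(1, 1 − 0.78 + 0.22) = 0.44
(y -> (~y -> (y /\ y))): min(1, 1 − 0.22 + 0.44) = 1
(y -> (y -> (~y -> (y /\ y)))): min(1, 1 − 0.22 + 1) = 1
(((x -> y) \/ ~x) \/ (y -> (y -> (~y -> (y /\ y))))) = max(0.45, 1) = 1
(~y /\ (((x -> y) \/ ~x) \/ (y -> (y -> (~y -> (y /\ y)))))) = min(0.78, 1) = 0.78
~x: Łukasiewicz ¬ gives 1 − 0.77 = 0.23
((~y /\ (((x -> y) \/ ~x) \/ (y -> (y -> (~y -> (y /\ y)))))) -> ~x): min(1, 1 − 0.78 + 0.23) = 0.45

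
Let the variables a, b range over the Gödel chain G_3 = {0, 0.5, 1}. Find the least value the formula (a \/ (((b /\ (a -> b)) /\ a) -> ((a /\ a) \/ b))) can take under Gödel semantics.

1.00

Every assignment gives 1. For instance at a = 0, b = 0:
  (a -> b): 0 ≤ 0, so result = 1
  (b /\ (a -> b)) = min(0, 1) = 0
  ((b /\ (a -> b)) /\ a) = min(0, 0) = 0
  (a /\ a) = min(0, 0) = 0
  ((a /\ a) \/ b) = max(0, 0) = 0
  (((b /\ (a -> b)) /\ a) -> ((a /\ a) \/ b)): 0 ≤ 0, so result = 1
  (a \/ (((b /\ (a -> b)) /\ a) -> ((a /\ a) \/ b))) = max(0, 1) = 1
All 9 assignments give value 1 — the formula is a G_3-tautology.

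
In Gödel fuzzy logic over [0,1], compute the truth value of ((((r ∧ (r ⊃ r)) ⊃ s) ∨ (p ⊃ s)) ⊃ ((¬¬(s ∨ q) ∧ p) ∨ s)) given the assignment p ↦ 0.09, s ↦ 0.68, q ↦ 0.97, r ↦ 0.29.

0.68

(r ⊃ r): 0.29 ≤ 0.29, so result = 1
(r ∧ (r ⊃ r)) = min(0.29, 1) = 0.29
((r ∧ (r ⊃ r)) ⊃ s): 0.29 ≤ 0.68, so result = 1
(p ⊃ s): 0.09 ≤ 0.68, so result = 1
(((r ∧ (r ⊃ r)) ⊃ s) ∨ (p ⊃ s)) = max(1, 1) = 1
(s ∨ q) = max(0.68, 0.97) = 0.97
¬(s ∨ q): Gödel ¬ of 0.97 = 0 (operand ≠ 0)
¬¬(s ∨ q): Gödel ¬ of 0 = 1 (operand is 0)
(¬¬(s ∨ q) ∧ p) = min(1, 0.09) = 0.09
((¬¬(s ∨ q) ∧ p) ∨ s) = max(0.09, 0.68) = 0.68
((((r ∧ (r ⊃ r)) ⊃ s) ∨ (p ⊃ s)) ⊃ ((¬¬(s ∨ q) ∧ p) ∨ s)): 1 > 0.68, so result = 0.68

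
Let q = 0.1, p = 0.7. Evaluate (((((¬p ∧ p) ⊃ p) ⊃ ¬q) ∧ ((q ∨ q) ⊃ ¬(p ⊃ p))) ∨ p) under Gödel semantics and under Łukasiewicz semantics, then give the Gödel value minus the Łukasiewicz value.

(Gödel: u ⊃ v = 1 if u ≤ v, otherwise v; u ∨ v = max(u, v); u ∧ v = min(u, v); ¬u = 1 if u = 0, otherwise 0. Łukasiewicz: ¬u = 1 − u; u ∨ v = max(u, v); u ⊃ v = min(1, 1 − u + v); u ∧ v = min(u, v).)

-0.20

Gödel evaluation:
  ¬p: Gödel ¬ of 0.7 = 0 (operand ≠ 0)
  (¬p ∧ p) = min(0, 0.7) = 0
  ((¬p ∧ p) ⊃ p): 0 ≤ 0.7, so result = 1
  ¬q: Gödel ¬ of 0.1 = 0 (operand ≠ 0)
  (((¬p ∧ p) ⊃ p) ⊃ ¬q): 1 > 0, so result = 0
  (q ∨ q) = max(0.1, 0.1) = 0.1
  (p ⊃ p): 0.7 ≤ 0.7, so result = 1
  ¬(p ⊃ p): Gödel ¬ of 1 = 0 (operand ≠ 0)
  ((q ∨ q) ⊃ ¬(p ⊃ p)): 0.1 > 0, so result = 0
  ((((¬p ∧ p) ⊃ p) ⊃ ¬q) ∧ ((q ∨ q) ⊃ ¬(p ⊃ p))) = min(0, 0) = 0
  (((((¬p ∧ p) ⊃ p) ⊃ ¬q) ∧ ((q ∨ q) ⊃ ¬(p ⊃ p))) ∨ p) = max(0, 0.7) = 0.7
  Gödel value = 0.7
Łukasiewicz evaluation:
  ¬p: Łukasiewicz ¬ gives 1 − 0.7 = 0.3
  (¬p ∧ p) = min(0.3, 0.7) = 0.3
  ((¬p ∧ p) ⊃ p): min(1, 1 − 0.3 + 0.7) = 1
  ¬q: Łukasiewicz ¬ gives 1 − 0.1 = 0.9
  (((¬p ∧ p) ⊃ p) ⊃ ¬q): min(1, 1 − 1 + 0.9) = 0.9
  (q ∨ q) = max(0.1, 0.1) = 0.1
  (p ⊃ p): min(1, 1 − 0.7 + 0.7) = 1
  ¬(p ⊃ p): Łukasiewicz ¬ gives 1 − 1 = 0
  ((q ∨ q) ⊃ ¬(p ⊃ p)): min(1, 1 − 0.1 + 0) = 0.9
  ((((¬p ∧ p) ⊃ p) ⊃ ¬q) ∧ ((q ∨ q) ⊃ ¬(p ⊃ p))) = min(0.9, 0.9) = 0.9
  (((((¬p ∧ p) ⊃ p) ⊃ ¬q) ∧ ((q ∨ q) ⊃ ¬(p ⊃ p))) ∨ p) = max(0.9, 0.7) = 0.9
  Łukasiewicz value = 0.9
Difference: 0.7 − 0.9 = -0.20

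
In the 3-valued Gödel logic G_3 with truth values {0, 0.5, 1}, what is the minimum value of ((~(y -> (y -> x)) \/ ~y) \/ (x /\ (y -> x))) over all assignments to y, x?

The minimum is attained at y = 0.5, x = 0.5:
  (y -> x): 0.5 ≤ 0.5, so result = 1
  (y -> (y -> x)): 0.5 ≤ 1, so result = 1
  ~(y -> (y -> x)): Gödel ¬ of 1 = 0 (operand ≠ 0)
  ~y: Gödel ¬ of 0.5 = 0 (operand ≠ 0)
  (~(y -> (y -> x)) \/ ~y) = max(0, 0) = 0
  (y -> x): 0.5 ≤ 0.5, so result = 1
  (x /\ (y -> x)) = min(0.5, 1) = 0.5
  ((~(y -> (y -> x)) \/ ~y) \/ (x /\ (y -> x))) = max(0, 0.5) = 0.5
Checking all 9 assignments confirms none give a value below 0.50.

0.50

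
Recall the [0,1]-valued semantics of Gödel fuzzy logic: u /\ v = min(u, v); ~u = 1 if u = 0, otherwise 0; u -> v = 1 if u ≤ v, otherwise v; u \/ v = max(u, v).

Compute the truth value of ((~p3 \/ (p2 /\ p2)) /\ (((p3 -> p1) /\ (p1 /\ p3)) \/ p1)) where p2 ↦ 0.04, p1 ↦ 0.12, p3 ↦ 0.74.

~p3: Gödel ¬ of 0.74 = 0 (operand ≠ 0)
(p2 /\ p2) = min(0.04, 0.04) = 0.04
(~p3 \/ (p2 /\ p2)) = max(0, 0.04) = 0.04
(p3 -> p1): 0.74 > 0.12, so result = 0.12
(p1 /\ p3) = min(0.12, 0.74) = 0.12
((p3 -> p1) /\ (p1 /\ p3)) = min(0.12, 0.12) = 0.12
(((p3 -> p1) /\ (p1 /\ p3)) \/ p1) = max(0.12, 0.12) = 0.12
((~p3 \/ (p2 /\ p2)) /\ (((p3 -> p1) /\ (p1 /\ p3)) \/ p1)) = min(0.04, 0.12) = 0.04

0.04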